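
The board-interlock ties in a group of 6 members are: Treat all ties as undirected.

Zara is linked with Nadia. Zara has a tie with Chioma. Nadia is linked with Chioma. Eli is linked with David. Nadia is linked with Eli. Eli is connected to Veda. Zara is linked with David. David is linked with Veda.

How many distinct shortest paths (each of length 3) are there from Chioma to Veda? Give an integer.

The shortest distance is 3. The length-3 paths are: Chioma–Nadia–Eli–Veda; Chioma–Zara–David–Veda.
That gives 2 distinct shortest paths.

2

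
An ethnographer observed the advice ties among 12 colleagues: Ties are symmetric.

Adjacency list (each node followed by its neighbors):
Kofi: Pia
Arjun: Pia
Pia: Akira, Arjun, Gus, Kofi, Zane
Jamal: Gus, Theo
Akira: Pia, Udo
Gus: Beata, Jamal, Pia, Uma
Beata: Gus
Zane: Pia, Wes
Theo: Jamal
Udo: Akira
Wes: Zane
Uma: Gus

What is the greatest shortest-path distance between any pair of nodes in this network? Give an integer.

Eccentricity of each node (its greatest distance to any other): Akira:4, Arjun:4, Beata:4, Gus:3, Jamal:4, Kofi:4, Pia:3, Theo:5, Udo:5, Uma:4, Wes:5, Zane:4.
The maximum eccentricity is 5, realized for instance by the pair Theo–Udo via Theo – Jamal – Gus – Pia – Akira – Udo. So the diameter is 5.

5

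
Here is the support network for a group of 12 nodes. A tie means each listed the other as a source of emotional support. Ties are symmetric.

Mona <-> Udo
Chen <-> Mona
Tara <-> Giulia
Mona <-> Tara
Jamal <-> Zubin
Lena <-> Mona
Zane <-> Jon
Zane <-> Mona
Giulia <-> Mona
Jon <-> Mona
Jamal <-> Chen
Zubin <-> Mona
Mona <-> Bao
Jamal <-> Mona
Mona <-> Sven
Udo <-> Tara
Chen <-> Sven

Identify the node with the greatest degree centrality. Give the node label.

Mona

Degrees — Bao:1, Chen:3, Giulia:2, Jamal:3, Jon:2, Lena:1, Mona:11, Sven:2, Tara:3, Udo:2, Zane:2, Zubin:2.
The maximum is 11, attained only by Mona.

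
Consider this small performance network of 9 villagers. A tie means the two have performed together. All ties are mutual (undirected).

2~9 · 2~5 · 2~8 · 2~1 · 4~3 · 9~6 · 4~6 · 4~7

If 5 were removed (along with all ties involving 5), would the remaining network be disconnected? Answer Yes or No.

No

Even without 5, every remaining node can still reach every other (the residual graph is connected), so 5 is not a cut vertex.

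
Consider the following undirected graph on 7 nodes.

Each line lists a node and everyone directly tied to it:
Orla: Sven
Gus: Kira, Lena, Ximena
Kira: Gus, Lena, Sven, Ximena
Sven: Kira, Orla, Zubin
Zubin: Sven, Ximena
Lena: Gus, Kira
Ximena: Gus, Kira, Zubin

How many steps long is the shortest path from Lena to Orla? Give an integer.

3

One shortest route is Lena – Kira – Sven – Orla, which uses 3 edges, and at distance 2 from Lena we only reach {Sven, Ximena}, which does not include Orla. So d(Lena,Orla) = 3.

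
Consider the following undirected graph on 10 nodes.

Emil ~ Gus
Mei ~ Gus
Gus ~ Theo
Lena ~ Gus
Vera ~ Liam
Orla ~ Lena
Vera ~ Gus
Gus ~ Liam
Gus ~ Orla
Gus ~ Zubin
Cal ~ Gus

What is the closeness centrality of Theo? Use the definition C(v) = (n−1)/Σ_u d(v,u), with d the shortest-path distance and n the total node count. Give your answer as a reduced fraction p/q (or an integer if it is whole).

Distances from Theo: Cal:2, Emil:2, Gus:1, Lena:2, Liam:2, Mei:2, Orla:2, Vera:2, Zubin:2. Sum = 17.
n = 10, so closeness = 9/17.

9/17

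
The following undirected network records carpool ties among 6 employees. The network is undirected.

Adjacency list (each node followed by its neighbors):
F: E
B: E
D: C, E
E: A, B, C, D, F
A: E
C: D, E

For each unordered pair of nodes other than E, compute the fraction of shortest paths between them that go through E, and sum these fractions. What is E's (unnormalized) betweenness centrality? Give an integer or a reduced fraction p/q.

9

Pairs whose geodesics pass through E — B–D: 1; B–C: 1; B–A: 1; B–F: 1; D–A: 1; D–F: 1; C–A: 1; C–F: 1; A–F: 1.
All other pairs contribute 0.
Summing the contributions gives betweenness(E) = 9.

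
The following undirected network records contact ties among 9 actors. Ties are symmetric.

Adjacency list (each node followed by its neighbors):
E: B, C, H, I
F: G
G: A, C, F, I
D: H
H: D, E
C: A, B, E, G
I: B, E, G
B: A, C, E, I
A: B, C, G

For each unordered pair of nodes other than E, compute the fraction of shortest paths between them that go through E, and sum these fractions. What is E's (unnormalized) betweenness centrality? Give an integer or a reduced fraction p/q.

Pairs whose geodesics pass through E — I–C: 1/3; I–H: 1; I–D: 1; G–H: 2/2; G–D: 2/2; C–H: 1; C–D: 1; H–B: 1; H–F: 2/2; H–A: 2/2; B–D: 1; F–D: 2/2; A–D: 2/2.
All other pairs contribute 0.
Summing the contributions gives betweenness(E) = 37/3.

37/3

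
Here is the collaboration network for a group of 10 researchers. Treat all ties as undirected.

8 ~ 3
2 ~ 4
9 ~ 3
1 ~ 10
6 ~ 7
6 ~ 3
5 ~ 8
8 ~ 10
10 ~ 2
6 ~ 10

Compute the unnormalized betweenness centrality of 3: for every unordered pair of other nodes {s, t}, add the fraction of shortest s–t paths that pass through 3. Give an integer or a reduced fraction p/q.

Pairs whose geodesics pass through 3 — 7–5: 1/2; 7–9: 1; 7–8: 1/2; 2–9: 2/2; 5–9: 1; 5–6: 1/2; 4–9: 2/2; 9–8: 1; 9–1: 2/2; 9–6: 1; 9–10: 2/2; 8–6: 1/2.
All other pairs contribute 0.
Summing the contributions gives betweenness(3) = 10.

10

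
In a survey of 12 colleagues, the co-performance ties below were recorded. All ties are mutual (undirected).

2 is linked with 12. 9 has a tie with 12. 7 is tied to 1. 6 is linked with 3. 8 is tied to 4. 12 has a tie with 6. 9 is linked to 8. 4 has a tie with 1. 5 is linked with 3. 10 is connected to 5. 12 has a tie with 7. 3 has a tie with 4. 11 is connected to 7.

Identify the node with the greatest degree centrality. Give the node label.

Degrees — 1:2, 2:1, 3:3, 4:3, 5:2, 6:2, 7:3, 8:2, 9:2, 10:1, 11:1, 12:4.
The maximum is 4, attained only by 12.

12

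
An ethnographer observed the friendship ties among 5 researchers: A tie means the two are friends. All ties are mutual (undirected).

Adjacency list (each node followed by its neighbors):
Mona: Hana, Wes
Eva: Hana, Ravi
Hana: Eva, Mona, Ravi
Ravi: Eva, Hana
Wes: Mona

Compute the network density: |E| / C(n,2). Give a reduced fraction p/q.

There are 5 edges and 5 nodes, so the maximum possible is C(5,2) = 10.
Density = 5/10 = 1/2.

1/2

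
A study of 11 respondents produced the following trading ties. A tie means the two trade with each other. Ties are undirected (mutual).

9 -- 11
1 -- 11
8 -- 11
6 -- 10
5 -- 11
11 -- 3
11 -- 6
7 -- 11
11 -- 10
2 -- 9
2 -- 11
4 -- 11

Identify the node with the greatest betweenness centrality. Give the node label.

11

Unnormalized betweenness of each node: 1:0, 2:0, 3:0, 4:0, 5:0, 6:0, 7:0, 8:0, 9:0, 10:0, 11:43.
11 has the largest value, 43, making it the main broker — the node through which the most shortest paths run.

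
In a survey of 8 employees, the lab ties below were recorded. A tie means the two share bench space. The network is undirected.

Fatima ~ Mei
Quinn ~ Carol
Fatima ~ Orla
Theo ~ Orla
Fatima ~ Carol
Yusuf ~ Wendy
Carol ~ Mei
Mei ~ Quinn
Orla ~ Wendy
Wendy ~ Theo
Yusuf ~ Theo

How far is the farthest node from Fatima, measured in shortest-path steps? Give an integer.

Distances from Fatima: Carol:1, Mei:1, Orla:1, Quinn:2, Theo:2, Wendy:2, Yusuf:3.
The largest is 3 (to Yusuf), so the eccentricity of Fatima is 3.

3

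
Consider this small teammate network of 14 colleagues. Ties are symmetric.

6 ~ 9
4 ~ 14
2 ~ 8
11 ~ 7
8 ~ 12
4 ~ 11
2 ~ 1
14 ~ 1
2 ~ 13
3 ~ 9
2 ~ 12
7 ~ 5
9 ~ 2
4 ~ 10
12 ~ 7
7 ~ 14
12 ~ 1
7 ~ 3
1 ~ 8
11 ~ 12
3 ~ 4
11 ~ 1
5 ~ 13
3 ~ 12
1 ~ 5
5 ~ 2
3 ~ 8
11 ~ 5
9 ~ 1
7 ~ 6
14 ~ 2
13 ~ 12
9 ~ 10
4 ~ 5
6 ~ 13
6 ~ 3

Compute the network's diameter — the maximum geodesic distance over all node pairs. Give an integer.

3

Eccentricity of each node (its greatest distance to any other): 1:2, 2:2, 3:2, 4:2, 5:2, 6:2, 7:3, 8:3, 9:2, 10:3, 11:2, 12:3, 13:3, 14:2.
The maximum eccentricity is 3, realized for instance by the pair 13–10 via 13 – 5 – 4 – 10. So the diameter is 3.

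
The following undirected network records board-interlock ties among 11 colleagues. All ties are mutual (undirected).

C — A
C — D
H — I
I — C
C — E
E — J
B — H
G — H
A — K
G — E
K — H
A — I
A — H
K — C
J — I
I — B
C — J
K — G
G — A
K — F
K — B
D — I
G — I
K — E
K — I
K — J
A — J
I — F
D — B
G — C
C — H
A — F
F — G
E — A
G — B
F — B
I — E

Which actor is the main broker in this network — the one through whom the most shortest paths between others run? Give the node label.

I

Unnormalized betweenness of each node: A:101/60, B:17/10, C:63/20, D:1/5, E:1/5, F:1/5, G:49/30, H:2/5, I:71/12, J:0, K:35/12.
I has the largest value, 71/12, making it the main broker — the node through which the most shortest paths run.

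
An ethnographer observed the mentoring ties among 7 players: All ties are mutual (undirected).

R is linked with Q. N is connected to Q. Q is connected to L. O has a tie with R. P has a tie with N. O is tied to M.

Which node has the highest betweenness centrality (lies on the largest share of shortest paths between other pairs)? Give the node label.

Q

Unnormalized betweenness of each node: L:0, M:0, N:5, O:5, P:0, Q:11, R:8.
Q has the largest value, 11, making it the main broker — the node through which the most shortest paths run.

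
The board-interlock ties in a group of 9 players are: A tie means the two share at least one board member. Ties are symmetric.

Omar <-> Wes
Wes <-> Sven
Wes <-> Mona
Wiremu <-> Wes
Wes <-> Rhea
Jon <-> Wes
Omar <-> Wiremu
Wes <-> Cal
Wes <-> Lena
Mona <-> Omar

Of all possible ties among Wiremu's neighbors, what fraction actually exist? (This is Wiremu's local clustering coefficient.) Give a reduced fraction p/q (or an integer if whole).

Wiremu's neighbors: Omar and Wes (k = 2).
Possible neighbor pairs: C(2,2) = 1. Edges among them: Omar–Wes → e = 1.
Clustering(Wiremu) = 1/1.

1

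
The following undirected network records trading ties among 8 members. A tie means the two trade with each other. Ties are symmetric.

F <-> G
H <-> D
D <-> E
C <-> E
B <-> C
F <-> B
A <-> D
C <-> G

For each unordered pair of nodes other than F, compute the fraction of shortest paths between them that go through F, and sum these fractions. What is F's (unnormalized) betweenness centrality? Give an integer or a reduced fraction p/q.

Pairs whose geodesics pass through F — B–G: 1/2.
All other pairs contribute 0.
Summing the contributions gives betweenness(F) = 1/2.

1/2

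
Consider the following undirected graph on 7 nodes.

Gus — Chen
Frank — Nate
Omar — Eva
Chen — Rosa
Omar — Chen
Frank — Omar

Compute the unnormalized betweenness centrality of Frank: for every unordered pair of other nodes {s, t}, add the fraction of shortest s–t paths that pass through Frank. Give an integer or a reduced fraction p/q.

Pairs whose geodesics pass through Frank — Rosa–Nate: 1; Chen–Nate: 1; Gus–Nate: 1; Nate–Eva: 1; Nate–Omar: 1.
All other pairs contribute 0.
Summing the contributions gives betweenness(Frank) = 5.

5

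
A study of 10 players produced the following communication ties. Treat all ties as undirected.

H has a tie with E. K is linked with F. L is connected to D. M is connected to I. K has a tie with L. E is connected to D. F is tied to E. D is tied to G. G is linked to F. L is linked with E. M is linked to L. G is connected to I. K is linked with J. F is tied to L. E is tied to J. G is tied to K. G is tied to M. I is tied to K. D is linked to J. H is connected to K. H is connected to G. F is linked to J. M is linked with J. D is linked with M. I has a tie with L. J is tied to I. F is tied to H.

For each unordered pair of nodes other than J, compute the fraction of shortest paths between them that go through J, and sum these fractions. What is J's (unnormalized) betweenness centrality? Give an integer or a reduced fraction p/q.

11/4

Pairs whose geodesics pass through J — M–F: 1/3; M–E: 1/3; M–K: 1/4; F–D: 1/4; F–I: 1/4; D–I: 1/4; D–K: 1/3; E–I: 1/2; E–K: 1/4.
All other pairs contribute 0.
Summing the contributions gives betweenness(J) = 11/4.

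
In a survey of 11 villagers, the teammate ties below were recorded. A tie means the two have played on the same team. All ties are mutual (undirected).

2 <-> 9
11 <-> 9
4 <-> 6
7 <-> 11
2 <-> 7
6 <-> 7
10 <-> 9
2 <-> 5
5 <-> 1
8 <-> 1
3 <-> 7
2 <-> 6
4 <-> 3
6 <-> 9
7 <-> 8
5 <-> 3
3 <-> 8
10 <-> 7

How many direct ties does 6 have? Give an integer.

6 is directly tied to 2, 4, 7, and 9. That is 4 neighbors, so the degree of 6 is 4.

4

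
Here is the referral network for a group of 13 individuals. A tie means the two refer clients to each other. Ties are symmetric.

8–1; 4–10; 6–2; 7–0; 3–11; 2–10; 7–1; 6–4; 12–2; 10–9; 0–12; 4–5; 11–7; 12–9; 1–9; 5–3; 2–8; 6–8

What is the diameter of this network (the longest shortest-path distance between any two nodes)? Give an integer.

Eccentricity of each node (its greatest distance to any other): 0:4, 1:4, 2:4, 3:4, 4:4, 5:4, 6:4, 7:4, 8:4, 9:4, 10:4, 11:4, 12:4.
The maximum eccentricity is 4, realized for instance by the pair 11–6 via 11 – 3 – 5 – 4 – 6. So the diameter is 4.

4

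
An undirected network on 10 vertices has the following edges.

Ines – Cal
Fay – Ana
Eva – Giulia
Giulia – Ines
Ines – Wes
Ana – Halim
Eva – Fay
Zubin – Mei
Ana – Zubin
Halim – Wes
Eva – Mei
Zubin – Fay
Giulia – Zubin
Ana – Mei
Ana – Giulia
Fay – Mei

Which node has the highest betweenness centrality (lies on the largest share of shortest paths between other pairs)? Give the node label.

Giulia

Unnormalized betweenness of each node: Ana:19/2, Cal:0, Eva:2, Fay:1, Giulia:25/2, Halim:7/2, Ines:21/2, Mei:1, Wes:2, Zubin:2.
Giulia has the largest value, 25/2, making it the main broker — the node through which the most shortest paths run.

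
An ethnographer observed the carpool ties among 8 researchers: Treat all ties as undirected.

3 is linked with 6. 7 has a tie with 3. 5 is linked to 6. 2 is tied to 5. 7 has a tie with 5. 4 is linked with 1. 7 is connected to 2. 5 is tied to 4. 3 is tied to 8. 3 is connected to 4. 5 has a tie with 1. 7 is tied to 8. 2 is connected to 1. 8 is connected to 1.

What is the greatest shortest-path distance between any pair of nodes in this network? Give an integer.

Eccentricity of each node (its greatest distance to any other): 1:2, 2:2, 3:2, 4:2, 5:2, 6:2, 7:2, 8:2.
The maximum eccentricity is 2, realized for instance by the pair 1–7 via 1 – 8 – 7. So the diameter is 2.

2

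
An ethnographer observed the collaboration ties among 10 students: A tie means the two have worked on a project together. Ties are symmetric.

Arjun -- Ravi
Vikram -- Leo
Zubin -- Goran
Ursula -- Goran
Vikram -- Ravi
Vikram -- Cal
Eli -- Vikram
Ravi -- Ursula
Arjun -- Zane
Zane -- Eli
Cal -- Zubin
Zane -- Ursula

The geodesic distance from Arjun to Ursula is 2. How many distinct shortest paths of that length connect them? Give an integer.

The shortest distance is 2. The length-2 paths are: Arjun–Ravi–Ursula; Arjun–Zane–Ursula.
That gives 2 distinct shortest paths.

2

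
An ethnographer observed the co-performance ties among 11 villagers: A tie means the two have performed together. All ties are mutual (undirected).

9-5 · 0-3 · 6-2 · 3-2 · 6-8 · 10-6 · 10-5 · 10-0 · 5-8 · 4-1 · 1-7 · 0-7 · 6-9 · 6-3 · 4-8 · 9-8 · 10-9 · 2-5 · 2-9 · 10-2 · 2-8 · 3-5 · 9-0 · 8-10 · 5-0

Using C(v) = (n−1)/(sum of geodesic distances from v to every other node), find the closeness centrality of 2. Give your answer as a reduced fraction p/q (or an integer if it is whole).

5/8

Distances from 2: 0:2, 1:3, 3:1, 4:2, 5:1, 6:1, 7:3, 8:1, 9:1, 10:1. Sum = 16.
n = 11, so closeness = 10/16 = 5/8.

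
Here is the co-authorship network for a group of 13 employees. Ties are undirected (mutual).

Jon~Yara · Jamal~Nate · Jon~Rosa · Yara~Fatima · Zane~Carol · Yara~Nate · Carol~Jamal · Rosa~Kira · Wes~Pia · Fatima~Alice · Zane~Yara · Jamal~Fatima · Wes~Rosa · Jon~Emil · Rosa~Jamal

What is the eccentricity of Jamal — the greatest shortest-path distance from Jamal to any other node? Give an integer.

Distances from Jamal: Alice:2, Carol:1, Emil:3, Fatima:1, Jon:2, Kira:2, Nate:1, Pia:3, Rosa:1, Wes:2, Yara:2, Zane:2.
The largest is 3 (to Emil and Pia), so the eccentricity of Jamal is 3.

3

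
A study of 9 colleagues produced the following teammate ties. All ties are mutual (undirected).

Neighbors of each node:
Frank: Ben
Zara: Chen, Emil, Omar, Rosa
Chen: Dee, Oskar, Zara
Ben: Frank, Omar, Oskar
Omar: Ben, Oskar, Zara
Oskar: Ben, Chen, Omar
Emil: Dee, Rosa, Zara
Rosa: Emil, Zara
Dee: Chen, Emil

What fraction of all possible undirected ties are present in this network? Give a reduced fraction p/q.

There are 12 edges and 9 nodes, so the maximum possible is C(9,2) = 36.
Density = 12/36 = 1/3.

1/3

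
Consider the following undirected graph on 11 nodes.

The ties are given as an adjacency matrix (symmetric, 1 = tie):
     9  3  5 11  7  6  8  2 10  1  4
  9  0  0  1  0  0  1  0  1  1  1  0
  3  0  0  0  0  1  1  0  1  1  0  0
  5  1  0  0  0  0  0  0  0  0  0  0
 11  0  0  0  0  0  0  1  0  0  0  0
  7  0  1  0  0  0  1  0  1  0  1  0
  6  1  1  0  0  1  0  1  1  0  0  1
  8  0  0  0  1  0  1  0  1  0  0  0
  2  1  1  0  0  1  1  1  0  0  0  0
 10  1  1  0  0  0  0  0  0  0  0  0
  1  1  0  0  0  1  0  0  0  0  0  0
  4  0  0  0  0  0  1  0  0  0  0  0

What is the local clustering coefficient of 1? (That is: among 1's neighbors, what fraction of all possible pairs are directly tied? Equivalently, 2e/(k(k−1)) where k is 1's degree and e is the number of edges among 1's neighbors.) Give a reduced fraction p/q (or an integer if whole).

1's neighbors: 7 and 9 (k = 2).
Possible neighbor pairs: C(2,2) = 1. Edges among them: none → e = 0.
Clustering(1) = 0/1.

0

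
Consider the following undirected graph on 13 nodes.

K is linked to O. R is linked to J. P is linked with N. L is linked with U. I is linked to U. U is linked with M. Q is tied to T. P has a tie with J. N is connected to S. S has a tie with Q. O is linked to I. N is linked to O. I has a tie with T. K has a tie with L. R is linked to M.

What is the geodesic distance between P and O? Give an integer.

2

One shortest route is P – N – O, which uses 2 edges, and P and O are not directly tied, so nothing shorter exists. So d(P,O) = 2.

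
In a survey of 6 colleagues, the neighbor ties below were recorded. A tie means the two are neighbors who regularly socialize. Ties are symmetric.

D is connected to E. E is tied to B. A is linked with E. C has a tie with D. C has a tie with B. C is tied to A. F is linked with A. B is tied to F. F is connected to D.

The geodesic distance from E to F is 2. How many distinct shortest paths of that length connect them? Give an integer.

3

The shortest distance is 2. The length-2 paths are: E–A–F; E–D–F; E–B–F.
That gives 3 distinct shortest paths.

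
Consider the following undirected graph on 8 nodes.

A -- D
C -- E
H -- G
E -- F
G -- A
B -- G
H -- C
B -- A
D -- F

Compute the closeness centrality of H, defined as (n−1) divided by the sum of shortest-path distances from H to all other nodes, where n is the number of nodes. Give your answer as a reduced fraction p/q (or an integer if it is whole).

1/2

Distances from H: A:2, B:2, C:1, D:3, E:2, F:3, G:1. Sum = 14.
n = 8, so closeness = 7/14 = 1/2.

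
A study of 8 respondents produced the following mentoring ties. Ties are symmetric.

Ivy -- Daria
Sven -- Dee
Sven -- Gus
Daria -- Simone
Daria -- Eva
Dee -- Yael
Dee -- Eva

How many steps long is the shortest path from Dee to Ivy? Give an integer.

One shortest route is Dee – Eva – Daria – Ivy, which uses 3 edges, and at distance 2 from Dee we only reach {Daria, Gus}, which does not include Ivy. So d(Dee,Ivy) = 3.

3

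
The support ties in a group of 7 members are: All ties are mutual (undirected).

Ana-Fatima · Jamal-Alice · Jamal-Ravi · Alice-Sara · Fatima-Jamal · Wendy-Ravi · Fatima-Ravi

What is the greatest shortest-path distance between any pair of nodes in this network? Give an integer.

Eccentricity of each node (its greatest distance to any other): Alice:3, Ana:4, Fatima:3, Jamal:2, Ravi:3, Sara:4, Wendy:4.
The maximum eccentricity is 4, realized for instance by the pair Ana–Sara via Ana – Fatima – Jamal – Alice – Sara. So the diameter is 4.

4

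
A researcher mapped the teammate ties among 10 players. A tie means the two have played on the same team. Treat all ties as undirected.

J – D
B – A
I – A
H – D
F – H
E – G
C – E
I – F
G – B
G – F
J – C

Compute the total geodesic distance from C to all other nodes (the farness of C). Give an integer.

23

Distances from C: A:4, B:3, D:2, E:1, F:3, G:2, H:3, I:4, J:1.
Sum = 4 + 3 + 2 + 1 + 3 + 2 + 3 + 4 + 1 = 23.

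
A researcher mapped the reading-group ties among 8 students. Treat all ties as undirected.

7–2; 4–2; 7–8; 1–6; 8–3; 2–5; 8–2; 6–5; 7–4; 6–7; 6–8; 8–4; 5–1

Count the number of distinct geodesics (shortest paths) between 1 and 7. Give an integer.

1

The shortest distance is 2, and the only length-2 path is 1–6–7. So there is exactly 1 shortest path.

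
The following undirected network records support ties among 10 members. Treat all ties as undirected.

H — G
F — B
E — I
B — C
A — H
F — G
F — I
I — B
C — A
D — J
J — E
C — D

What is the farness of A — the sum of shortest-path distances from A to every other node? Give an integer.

Distances from A: B:2, C:1, D:2, E:4, F:3, G:2, H:1, I:3, J:3.
Sum = 2 + 1 + 2 + 4 + 3 + 2 + 1 + 3 + 3 = 21.

21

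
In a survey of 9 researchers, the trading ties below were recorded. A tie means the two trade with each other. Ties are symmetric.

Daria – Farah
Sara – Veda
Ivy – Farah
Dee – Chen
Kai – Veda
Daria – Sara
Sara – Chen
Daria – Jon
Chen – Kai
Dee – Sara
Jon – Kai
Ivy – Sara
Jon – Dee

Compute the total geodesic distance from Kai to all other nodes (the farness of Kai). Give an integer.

Distances from Kai: Chen:1, Daria:2, Dee:2, Farah:3, Ivy:3, Jon:1, Sara:2, Veda:1.
Sum = 1 + 2 + 2 + 3 + 3 + 1 + 2 + 1 = 15.

15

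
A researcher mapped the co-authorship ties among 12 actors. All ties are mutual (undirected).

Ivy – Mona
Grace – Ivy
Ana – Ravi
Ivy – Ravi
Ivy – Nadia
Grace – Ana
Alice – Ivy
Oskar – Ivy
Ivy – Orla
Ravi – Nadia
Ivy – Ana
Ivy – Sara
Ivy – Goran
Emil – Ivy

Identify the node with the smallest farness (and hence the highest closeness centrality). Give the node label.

Ivy

Farness (sum of distances to all others) for each node — Alice:21, Ana:19, Emil:21, Goran:21, Grace:20, Ivy:11, Mona:21, Nadia:20, Orla:21, Oskar:21, Ravi:19, Sara:21.
The smallest farness is 11, for Ivy, so Ivy has the highest closeness.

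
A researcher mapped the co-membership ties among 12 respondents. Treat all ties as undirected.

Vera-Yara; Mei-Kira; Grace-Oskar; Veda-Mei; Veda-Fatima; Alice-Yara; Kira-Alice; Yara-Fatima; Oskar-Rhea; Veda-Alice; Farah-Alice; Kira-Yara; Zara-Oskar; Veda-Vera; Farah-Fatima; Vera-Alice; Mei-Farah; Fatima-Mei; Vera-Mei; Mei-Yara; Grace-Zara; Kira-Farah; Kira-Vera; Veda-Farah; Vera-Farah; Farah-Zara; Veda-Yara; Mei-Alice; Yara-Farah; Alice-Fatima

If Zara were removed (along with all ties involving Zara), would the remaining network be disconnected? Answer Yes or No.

Yes

Removing Zara leaves {Grace, Oskar, and Rhea} with no path to {Alice, Farah, Fatima, Kira, Mei, Veda, Vera, and Yara}, so the network splits into 2 components. Zara is a cut vertex.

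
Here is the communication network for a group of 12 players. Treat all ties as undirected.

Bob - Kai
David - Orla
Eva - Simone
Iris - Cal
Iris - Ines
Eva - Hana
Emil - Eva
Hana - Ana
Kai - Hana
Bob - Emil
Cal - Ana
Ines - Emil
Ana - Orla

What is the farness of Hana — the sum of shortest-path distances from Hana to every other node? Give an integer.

Distances from Hana: Ana:1, Bob:2, Cal:2, David:3, Emil:2, Eva:1, Ines:3, Iris:3, Kai:1, Orla:2, Simone:2.
Sum = 1 + 2 + 2 + 3 + 2 + 1 + 3 + 3 + 1 + 2 + 2 = 22.

22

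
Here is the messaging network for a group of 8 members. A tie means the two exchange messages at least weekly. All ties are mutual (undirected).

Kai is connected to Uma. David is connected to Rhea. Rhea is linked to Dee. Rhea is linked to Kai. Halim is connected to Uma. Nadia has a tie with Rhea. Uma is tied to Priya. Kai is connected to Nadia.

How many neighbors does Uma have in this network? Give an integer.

Uma is directly tied to Halim, Kai, and Priya. That is 3 neighbors, so the degree of Uma is 3.

3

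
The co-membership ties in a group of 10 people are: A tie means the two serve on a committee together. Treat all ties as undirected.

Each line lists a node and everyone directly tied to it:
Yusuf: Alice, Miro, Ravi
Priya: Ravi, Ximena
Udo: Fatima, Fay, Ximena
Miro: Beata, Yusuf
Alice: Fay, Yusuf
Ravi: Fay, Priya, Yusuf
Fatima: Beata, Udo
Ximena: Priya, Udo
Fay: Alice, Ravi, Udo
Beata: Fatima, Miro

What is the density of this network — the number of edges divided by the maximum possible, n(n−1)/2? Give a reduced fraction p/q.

4/15

There are 12 edges and 10 nodes, so the maximum possible is C(10,2) = 45.
Density = 12/45 = 4/15.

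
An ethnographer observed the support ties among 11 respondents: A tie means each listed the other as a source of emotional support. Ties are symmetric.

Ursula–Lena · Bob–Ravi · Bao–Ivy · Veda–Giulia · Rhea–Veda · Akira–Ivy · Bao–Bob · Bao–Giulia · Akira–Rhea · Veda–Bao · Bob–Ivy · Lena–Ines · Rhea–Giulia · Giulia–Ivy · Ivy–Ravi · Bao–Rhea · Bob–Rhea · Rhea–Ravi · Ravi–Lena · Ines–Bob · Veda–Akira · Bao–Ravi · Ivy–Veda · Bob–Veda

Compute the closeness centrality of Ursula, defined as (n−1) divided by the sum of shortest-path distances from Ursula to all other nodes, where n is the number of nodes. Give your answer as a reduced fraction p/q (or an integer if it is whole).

Distances from Ursula: Akira:4, Bao:3, Bob:3, Giulia:4, Ines:2, Ivy:3, Lena:1, Ravi:2, Rhea:3, Veda:4. Sum = 29.
n = 11, so closeness = 10/29.

10/29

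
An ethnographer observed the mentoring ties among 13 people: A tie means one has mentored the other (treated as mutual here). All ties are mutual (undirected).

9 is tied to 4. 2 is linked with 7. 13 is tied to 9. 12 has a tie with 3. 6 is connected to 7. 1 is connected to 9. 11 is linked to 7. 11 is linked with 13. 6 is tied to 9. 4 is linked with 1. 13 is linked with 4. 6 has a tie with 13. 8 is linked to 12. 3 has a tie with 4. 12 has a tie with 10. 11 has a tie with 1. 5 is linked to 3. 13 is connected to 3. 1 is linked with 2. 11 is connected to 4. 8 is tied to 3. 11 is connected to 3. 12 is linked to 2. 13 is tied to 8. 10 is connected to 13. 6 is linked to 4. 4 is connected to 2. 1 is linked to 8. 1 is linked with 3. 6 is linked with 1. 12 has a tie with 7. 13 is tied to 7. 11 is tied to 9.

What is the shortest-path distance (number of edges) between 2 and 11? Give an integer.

One shortest route is 2 – 7 – 11, which uses 2 edges, and 2 and 11 are not directly tied, so nothing shorter exists. So d(2,11) = 2.

2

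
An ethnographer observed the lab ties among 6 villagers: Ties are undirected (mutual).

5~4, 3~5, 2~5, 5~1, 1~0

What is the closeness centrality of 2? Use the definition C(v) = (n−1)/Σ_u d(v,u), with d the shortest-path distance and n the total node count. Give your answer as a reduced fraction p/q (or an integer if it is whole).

1/2

Distances from 2: 0:3, 1:2, 3:2, 4:2, 5:1. Sum = 10.
n = 6, so closeness = 5/10 = 1/2.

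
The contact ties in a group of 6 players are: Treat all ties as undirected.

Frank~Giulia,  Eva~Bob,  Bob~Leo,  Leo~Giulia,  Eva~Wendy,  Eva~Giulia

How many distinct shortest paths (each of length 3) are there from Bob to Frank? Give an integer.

The shortest distance is 3. The length-3 paths are: Bob–Eva–Giulia–Frank; Bob–Leo–Giulia–Frank.
That gives 2 distinct shortest paths.

2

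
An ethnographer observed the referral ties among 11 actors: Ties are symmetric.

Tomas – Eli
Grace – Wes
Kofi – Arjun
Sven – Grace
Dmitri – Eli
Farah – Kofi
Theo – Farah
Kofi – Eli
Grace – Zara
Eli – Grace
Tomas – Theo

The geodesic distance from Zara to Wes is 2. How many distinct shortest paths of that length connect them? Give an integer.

The shortest distance is 2, and the only length-2 path is Zara–Grace–Wes. So there is exactly 1 shortest path.

1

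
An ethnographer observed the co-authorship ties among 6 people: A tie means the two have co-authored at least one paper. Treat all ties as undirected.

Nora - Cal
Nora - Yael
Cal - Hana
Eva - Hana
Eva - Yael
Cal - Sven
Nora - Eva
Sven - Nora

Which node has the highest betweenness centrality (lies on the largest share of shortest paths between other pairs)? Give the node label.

Unnormalized betweenness of each node: Cal:3/2, Eva:3/2, Hana:1/2, Nora:7/2, Sven:0, Yael:0.
Nora has the largest value, 7/2, making it the main broker — the node through which the most shortest paths run.

Nora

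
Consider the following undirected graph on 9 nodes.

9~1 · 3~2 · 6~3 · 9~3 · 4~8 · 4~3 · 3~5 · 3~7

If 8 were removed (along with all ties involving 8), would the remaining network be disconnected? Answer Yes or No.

No

Even without 8, every remaining node can still reach every other (the residual graph is connected), so 8 is not a cut vertex.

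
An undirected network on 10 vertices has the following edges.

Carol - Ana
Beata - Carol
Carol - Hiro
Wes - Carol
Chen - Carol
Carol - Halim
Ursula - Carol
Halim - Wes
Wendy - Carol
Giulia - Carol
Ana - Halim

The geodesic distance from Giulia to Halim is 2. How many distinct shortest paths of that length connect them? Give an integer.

The shortest distance is 2, and the only length-2 path is Giulia–Carol–Halim. So there is exactly 1 shortest path.

1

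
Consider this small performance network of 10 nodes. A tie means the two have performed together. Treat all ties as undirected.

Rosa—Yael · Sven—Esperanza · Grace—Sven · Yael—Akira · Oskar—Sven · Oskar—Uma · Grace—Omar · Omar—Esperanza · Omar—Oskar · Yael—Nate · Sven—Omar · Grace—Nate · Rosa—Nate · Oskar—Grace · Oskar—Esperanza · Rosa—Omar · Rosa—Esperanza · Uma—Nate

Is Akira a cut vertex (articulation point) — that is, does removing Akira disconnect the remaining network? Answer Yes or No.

No

Even without Akira, every remaining node can still reach every other (the residual graph is connected), so Akira is not a cut vertex.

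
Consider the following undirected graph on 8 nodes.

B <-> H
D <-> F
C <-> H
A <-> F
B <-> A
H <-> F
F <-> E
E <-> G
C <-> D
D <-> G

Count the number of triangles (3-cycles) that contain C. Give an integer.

0

C's neighbors are D and H, but none of them are tied to each other, so no triangle contains C.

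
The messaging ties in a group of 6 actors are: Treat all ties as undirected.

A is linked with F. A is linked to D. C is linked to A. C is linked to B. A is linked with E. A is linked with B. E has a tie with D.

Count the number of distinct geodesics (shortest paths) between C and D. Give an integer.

1

The shortest distance is 2, and the only length-2 path is C–A–D. So there is exactly 1 shortest path.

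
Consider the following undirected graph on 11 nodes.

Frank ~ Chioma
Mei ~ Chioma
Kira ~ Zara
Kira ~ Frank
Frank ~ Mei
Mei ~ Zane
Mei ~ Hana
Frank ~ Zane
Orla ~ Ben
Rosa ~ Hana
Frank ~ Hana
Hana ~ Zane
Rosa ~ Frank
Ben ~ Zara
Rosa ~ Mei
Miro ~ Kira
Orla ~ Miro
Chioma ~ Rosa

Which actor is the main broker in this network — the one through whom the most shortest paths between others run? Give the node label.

Frank

Unnormalized betweenness of each node: Ben:1, Chioma:0, Frank:157/6, Hana:1/3, Kira:25, Mei:7/6, Miro:7, Orla:1, Rosa:1/3, Zane:0, Zara:7.
Frank has the largest value, 157/6, making it the main broker — the node through which the most shortest paths run.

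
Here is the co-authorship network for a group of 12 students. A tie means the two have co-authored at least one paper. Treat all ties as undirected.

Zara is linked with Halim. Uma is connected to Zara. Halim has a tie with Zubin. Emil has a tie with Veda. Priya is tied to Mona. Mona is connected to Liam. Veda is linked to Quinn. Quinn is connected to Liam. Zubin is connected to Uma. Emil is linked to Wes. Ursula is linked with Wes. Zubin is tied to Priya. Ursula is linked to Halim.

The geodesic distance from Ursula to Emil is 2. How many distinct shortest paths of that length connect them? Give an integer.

The shortest distance is 2, and the only length-2 path is Ursula–Wes–Emil. So there is exactly 1 shortest path.

1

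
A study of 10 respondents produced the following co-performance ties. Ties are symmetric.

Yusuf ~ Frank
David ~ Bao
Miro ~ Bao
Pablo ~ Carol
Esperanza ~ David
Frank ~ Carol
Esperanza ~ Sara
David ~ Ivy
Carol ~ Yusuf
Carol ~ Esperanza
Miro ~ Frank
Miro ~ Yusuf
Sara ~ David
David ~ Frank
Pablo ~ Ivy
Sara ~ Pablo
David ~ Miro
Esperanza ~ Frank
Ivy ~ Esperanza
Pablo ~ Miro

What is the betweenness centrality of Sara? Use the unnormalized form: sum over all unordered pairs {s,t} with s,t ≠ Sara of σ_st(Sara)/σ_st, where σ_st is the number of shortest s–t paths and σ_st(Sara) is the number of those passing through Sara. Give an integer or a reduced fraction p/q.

2/3

Pairs whose geodesics pass through Sara — David–Pablo: 1/3; Pablo–Esperanza: 1/3.
All other pairs contribute 0.
Summing the contributions gives betweenness(Sara) = 2/3.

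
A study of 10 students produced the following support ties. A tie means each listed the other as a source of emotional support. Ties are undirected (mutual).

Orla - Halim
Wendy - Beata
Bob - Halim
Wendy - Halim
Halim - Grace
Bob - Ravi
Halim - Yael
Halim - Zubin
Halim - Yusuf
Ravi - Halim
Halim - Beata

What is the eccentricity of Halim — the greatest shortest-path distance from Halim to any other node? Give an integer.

1

Distances from Halim: Beata:1, Bob:1, Grace:1, Orla:1, Ravi:1, Wendy:1, Yael:1, Yusuf:1, Zubin:1.
The largest is 1 (to Orla, Bob, Beata, Zubin, Yusuf, Wendy, Grace, Yael, and Ravi), so the eccentricity of Halim is 1.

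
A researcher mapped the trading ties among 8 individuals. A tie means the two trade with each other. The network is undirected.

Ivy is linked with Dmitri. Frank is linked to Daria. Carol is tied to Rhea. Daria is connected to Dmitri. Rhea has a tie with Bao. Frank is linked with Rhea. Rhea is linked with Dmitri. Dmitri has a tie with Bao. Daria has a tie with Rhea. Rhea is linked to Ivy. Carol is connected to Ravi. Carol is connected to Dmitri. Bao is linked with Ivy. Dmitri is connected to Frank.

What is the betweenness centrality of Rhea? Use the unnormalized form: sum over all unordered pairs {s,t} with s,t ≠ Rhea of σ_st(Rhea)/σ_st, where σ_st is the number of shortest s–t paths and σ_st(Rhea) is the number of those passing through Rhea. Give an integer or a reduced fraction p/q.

6

Pairs whose geodesics pass through Rhea — Bao–Frank: 1/2; Bao–Daria: 1/2; Bao–Carol: 1/2; Bao–Ravi: 1/2; Frank–Ivy: 1/2; Frank–Carol: 1/2; Frank–Ravi: 1/2; Daria–Ivy: 1/2; Daria–Carol: 1/2; Daria–Ravi: 1/2; Ivy–Carol: 1/2; Ivy–Ravi: 1/2.
All other pairs contribute 0.
Summing the contributions gives betweenness(Rhea) = 6.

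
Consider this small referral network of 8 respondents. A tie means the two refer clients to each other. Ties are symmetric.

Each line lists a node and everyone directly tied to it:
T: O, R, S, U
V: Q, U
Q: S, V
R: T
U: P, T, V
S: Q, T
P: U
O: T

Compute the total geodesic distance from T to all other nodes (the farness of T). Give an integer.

Distances from T: O:1, P:2, Q:2, R:1, S:1, U:1, V:2.
Sum = 1 + 2 + 2 + 1 + 1 + 1 + 2 = 10.

10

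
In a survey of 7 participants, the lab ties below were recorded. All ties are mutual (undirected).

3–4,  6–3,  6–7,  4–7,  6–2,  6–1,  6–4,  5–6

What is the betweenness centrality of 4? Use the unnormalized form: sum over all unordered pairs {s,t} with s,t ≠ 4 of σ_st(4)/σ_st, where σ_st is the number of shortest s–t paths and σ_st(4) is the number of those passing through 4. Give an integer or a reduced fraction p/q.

1/2

Pairs whose geodesics pass through 4 — 7–3: 1/2.
All other pairs contribute 0.
Summing the contributions gives betweenness(4) = 1/2.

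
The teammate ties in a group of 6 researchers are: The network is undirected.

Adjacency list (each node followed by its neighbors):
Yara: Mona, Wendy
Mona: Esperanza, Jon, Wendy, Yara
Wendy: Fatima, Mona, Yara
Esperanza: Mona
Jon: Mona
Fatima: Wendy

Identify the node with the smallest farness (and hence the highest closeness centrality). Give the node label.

Farness (sum of distances to all others) for each node — Esperanza:10, Fatima:11, Jon:10, Mona:6, Wendy:7, Yara:8.
The smallest farness is 6, for Mona, so Mona has the highest closeness.

Mona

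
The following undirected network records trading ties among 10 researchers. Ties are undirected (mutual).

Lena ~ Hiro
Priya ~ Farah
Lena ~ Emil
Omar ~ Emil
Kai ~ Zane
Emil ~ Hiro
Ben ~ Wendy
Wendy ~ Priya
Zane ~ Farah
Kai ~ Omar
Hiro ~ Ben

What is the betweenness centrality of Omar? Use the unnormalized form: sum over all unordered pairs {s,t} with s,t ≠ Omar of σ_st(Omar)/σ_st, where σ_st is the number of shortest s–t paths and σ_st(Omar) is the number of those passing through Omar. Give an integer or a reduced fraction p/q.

Pairs whose geodesics pass through Omar — Hiro–Zane: 1; Hiro–Kai: 1; Ben–Kai: 1; Farah–Emil: 1; Farah–Lena: 1/2; Zane–Emil: 1; Zane–Lena: 1; Kai–Emil: 1; Kai–Lena: 1.
All other pairs contribute 0.
Summing the contributions gives betweenness(Omar) = 17/2.

17/2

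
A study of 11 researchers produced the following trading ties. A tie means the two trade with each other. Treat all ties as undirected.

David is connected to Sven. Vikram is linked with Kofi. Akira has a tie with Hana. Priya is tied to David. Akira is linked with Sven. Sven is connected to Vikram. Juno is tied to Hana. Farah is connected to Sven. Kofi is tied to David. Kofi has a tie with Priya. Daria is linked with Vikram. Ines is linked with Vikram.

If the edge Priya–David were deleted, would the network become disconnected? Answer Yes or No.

Even without that edge, Priya still reaches David via Priya – Kofi – David, so the network stays connected. Not a bridge.

No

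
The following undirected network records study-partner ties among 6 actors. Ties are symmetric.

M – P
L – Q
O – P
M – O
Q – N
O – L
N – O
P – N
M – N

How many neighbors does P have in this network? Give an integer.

3

P is directly tied to M, N, and O. That is 3 neighbors, so the degree of P is 3.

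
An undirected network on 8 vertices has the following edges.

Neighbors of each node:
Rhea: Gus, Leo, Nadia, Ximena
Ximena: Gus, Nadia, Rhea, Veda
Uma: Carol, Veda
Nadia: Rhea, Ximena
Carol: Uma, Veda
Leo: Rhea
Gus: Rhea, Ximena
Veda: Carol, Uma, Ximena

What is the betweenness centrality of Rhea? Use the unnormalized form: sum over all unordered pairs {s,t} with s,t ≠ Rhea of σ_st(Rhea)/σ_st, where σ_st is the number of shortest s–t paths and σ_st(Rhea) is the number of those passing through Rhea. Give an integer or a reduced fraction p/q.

13/2

Pairs whose geodesics pass through Rhea — Leo–Carol: 1; Leo–Uma: 1; Leo–Veda: 1; Leo–Nadia: 1; Leo–Gus: 1; Leo–Ximena: 1; Nadia–Gus: 1/2.
All other pairs contribute 0.
Summing the contributions gives betweenness(Rhea) = 13/2.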